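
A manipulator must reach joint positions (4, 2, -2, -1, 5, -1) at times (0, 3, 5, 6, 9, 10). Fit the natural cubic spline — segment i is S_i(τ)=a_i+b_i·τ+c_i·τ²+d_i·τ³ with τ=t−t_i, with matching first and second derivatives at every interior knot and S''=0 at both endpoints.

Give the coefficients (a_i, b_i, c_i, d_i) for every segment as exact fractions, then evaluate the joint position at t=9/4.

Δ: Δ0=-2/3, Δ1=-2, Δ2=1, Δ3=2, Δ4=-6
row 1: diag=10, rhs=-8; c'=1/5, d'=-4/5
row 2: denom=6−2·1/5=28/5; d'=(18−2·-4/5)/(28/5)=7/2
row 3: denom=8−1·5/28=219/28; d'=(6−1·7/2)/(219/28)=70/219
row 4: denom=8−3·28/73=500/73; d'=(-48−3·70/219)/(500/73)=-1787/250
back: M4=-1787/250
back: M3=70/219−28/73·-1787/250=1148/375
back: M2=7/2−5/28·1148/375=443/150
back: M1=-4/5−1/5·443/150=-1043/750
M: M0=0, M1=-1043/750, M2=443/150, M3=1148/375, M4=-1787/250, M5=0
seg 0: a=4, c=M0/2=0, d=(M1−M0)/(6·3)=-1043/13500, b=Δ0−h0·(2M0+M1)/6=43/1500
seg 1: a=2, c=M1/2=-1043/1500, d=(M2−M1)/(6·2)=181/500, b=Δ1−h1·(2M1+M2)/6=-1543/750
seg 2: a=-2, c=M2/2=443/300, d=(M3−M2)/(6·1)=9/500, b=Δ2−h2·(2M2+M3)/6=-371/750
seg 3: a=-1, c=M3/2=574/375, d=(M4−M3)/(6·3)=-7657/13500, b=Δ3−h3·(2M3+M4)/6=3769/1500
seg 4: a=5, c=M4/2=-1787/500, d=(M5−M4)/(6·1)=1787/1500, b=Δ4−h4·(2M4+M5)/6=-2713/750
t_q=9/4 → seg 0, τ=9/4; S=4+43/1500·τ+0·τ²+-1043/13500·τ³=101903/32000

  seg 0: a=4 b=43/1500 c=0 d=-1043/13500
  seg 1: a=2 b=-1543/750 c=-1043/1500 d=181/500
  seg 2: a=-2 b=-371/750 c=443/300 d=9/500
  seg 3: a=-1 b=3769/1500 c=574/375 d=-7657/13500
  seg 4: a=5 b=-2713/750 c=-1787/500 d=1787/1500
S(9/4) = 101903/32000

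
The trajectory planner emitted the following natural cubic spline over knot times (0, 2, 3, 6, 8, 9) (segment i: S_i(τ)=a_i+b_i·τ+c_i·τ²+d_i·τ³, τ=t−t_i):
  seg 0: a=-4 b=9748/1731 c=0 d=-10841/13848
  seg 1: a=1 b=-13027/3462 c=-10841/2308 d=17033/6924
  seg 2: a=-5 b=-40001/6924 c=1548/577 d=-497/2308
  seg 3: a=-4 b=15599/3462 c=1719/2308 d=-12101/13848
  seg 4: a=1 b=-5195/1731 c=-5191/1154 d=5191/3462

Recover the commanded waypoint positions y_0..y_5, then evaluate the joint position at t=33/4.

y_0=-4 y_1=1 y_2=-5 y_3=-4 y_4=1 y_5=-5
S(33/4) = -591/73856

y_0 = S_0(0) = a_0 = -4
y_1 = S_1(0) = a_1 = 1
y_2 = S_2(0) = a_2 = -5
y_3 = S_3(0) = a_3 = -4
y_4 = S_4(0) = a_4 = 1
y_5 = S_4(1) = -5
t_q=33/4 is in segment 4 (τ=1/4); S_4(τ)=-591/73856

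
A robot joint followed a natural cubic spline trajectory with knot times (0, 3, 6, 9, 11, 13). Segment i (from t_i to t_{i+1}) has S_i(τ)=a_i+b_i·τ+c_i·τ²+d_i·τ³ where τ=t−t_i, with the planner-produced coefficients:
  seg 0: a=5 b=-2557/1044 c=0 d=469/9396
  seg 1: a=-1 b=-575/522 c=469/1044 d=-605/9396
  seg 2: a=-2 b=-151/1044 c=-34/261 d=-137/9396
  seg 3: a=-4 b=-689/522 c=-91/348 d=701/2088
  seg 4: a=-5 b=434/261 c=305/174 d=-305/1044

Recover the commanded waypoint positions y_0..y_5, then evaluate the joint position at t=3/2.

y_0 = S_0(0) = a_0 = 5
y_1 = S_1(0) = a_1 = -1
y_2 = S_2(0) = a_2 = -2
y_3 = S_3(0) = a_3 = -4
y_4 = S_4(0) = a_4 = -5
y_5 = S_4(2) = 3
t_q=3/2 is in segment 0 (τ=3/2); S_0(τ)=1387/928

y_0=5 y_1=-1 y_2=-2 y_3=-4 y_4=-5 y_5=3
S(3/2) = 1387/928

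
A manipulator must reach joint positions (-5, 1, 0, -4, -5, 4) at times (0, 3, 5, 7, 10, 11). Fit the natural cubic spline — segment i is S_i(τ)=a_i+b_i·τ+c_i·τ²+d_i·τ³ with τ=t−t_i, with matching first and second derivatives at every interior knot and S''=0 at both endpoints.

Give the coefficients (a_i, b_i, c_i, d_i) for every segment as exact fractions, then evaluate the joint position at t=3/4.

Δ: Δ0=2, Δ1=-1/2, Δ2=-2, Δ3=-1/3, Δ4=9
row 1: diag=10, rhs=-15; c'=1/5, d'=-3/2
row 2: denom=8−2·1/5=38/5; d'=(-9−2·-3/2)/(38/5)=-15/19
row 3: denom=10−2·5/19=180/19; d'=(10−2·-15/19)/(180/19)=11/9
row 4: denom=8−3·19/60=141/20; d'=(56−3·11/9)/(141/20)=3140/423
back: M4=3140/423
back: M3=11/9−19/60·3140/423=-1432/1269
back: M2=-15/19−5/19·-1432/1269=-625/1269
back: M1=-3/2−1/5·-625/1269=-3557/2538
M: M0=0, M1=-3557/2538, M2=-625/1269, M3=-1432/1269, M4=3140/423, M5=0
seg 0: a=-5, c=M0/2=0, d=(M1−M0)/(6·3)=-3557/45684, b=Δ0−h0·(2M0+M1)/6=13709/5076
seg 1: a=1, c=M1/2=-3557/5076, d=(M2−M1)/(6·2)=769/10152, b=Δ1−h1·(2M1+M2)/6=1519/2538
seg 2: a=0, c=M2/2=-625/2538, d=(M3−M2)/(6·2)=-269/5076, b=Δ2−h2·(2M2+M3)/6=-548/423
seg 3: a=-4, c=M3/2=-716/1269, d=(M4−M3)/(6·3)=5426/11421, b=Δ3−h3·(2M3+M4)/6=-3701/1269
seg 4: a=-5, c=M4/2=1570/423, d=(M5−M4)/(6·1)=-1570/1269, b=Δ4−h4·(2M4+M5)/6=8281/1269
t_q=3/4 → seg 0, τ=3/4; S=-5+13709/5076·τ+0·τ²+-3557/45684·τ³=-108551/36096

  seg 0: a=-5 b=13709/5076 c=0 d=-3557/45684
  seg 1: a=1 b=1519/2538 c=-3557/5076 d=769/10152
  seg 2: a=0 b=-548/423 c=-625/2538 d=-269/5076
  seg 3: a=-4 b=-3701/1269 c=-716/1269 d=5426/11421
  seg 4: a=-5 b=8281/1269 c=1570/423 d=-1570/1269
S(3/4) = -108551/36096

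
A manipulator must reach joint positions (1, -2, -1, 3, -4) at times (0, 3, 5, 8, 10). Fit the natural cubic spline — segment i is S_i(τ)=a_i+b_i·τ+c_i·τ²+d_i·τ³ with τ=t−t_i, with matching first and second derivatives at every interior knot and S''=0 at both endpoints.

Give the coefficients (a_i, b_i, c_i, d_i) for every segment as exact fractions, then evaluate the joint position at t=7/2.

Δ: Δ0=-1, Δ1=1/2, Δ2=4/3, Δ3=-7/2
row 1: diag=10, rhs=9; c'=1/5, d'=9/10
row 2: denom=10−2·1/5=48/5; d'=(5−2·9/10)/(48/5)=1/3
row 3: denom=10−3·5/16=145/16; d'=(-29−3·1/3)/(145/16)=-96/29
back: M3=-96/29
back: M2=1/3−5/16·-96/29=119/87
back: M1=9/10−1/5·119/87=109/174
M: M0=0, M1=109/174, M2=119/87, M3=-96/29, M4=0
seg 0: a=1, c=M0/2=0, d=(M1−M0)/(6·3)=109/3132, b=Δ0−h0·(2M0+M1)/6=-457/348
seg 1: a=-2, c=M1/2=109/348, d=(M2−M1)/(6·2)=43/696, b=Δ1−h1·(2M1+M2)/6=-65/174
seg 2: a=-1, c=M2/2=119/174, d=(M3−M2)/(6·3)=-407/1566, b=Δ2−h2·(2M2+M3)/6=47/29
seg 3: a=3, c=M3/2=-48/29, d=(M4−M3)/(6·2)=8/29, b=Δ3−h3·(2M3+M4)/6=-75/58
t_q=7/2 → seg 1, τ=1/2; S=-2+-65/174·τ+109/348·τ²+43/696·τ³=-3899/1856

  seg 0: a=1 b=-457/348 c=0 d=109/3132
  seg 1: a=-2 b=-65/174 c=109/348 d=43/696
  seg 2: a=-1 b=47/29 c=119/174 d=-407/1566
  seg 3: a=3 b=-75/58 c=-48/29 d=8/29
S(7/2) = -3899/1856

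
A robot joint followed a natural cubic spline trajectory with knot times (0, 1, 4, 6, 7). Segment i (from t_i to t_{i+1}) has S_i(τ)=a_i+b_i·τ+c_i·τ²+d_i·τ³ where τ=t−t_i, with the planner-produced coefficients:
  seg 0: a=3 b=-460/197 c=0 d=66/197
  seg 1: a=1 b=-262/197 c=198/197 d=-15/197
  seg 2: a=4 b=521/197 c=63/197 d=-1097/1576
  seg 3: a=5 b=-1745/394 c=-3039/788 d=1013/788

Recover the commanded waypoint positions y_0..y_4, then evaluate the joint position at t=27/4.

y_0 = S_0(0) = a_0 = 3
y_1 = S_1(0) = a_1 = 1
y_2 = S_2(0) = a_2 = 4
y_3 = S_3(0) = a_3 = 5
y_4 = S_3(1) = -2
t_q=27/4 is in segment 3 (τ=3/4); S_3(τ)=2587/50432

y_0=3 y_1=1 y_2=4 y_3=5 y_4=-2
S(27/4) = 2587/50432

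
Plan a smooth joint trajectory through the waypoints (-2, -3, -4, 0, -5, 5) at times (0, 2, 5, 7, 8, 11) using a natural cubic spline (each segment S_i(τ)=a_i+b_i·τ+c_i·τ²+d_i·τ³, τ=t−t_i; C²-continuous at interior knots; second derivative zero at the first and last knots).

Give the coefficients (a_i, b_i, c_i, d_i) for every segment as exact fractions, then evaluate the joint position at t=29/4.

Δ: Δ0=-1/2, Δ1=-1/3, Δ2=2, Δ3=-5, Δ4=10/3
row 1: diag=10, rhs=1; c'=3/10, d'=1/10
row 2: denom=10−3·3/10=91/10; d'=(14−3·1/10)/(91/10)=137/91
row 3: denom=6−2·20/91=506/91; d'=(-42−2·137/91)/(506/91)=-2048/253
row 4: denom=8−1·91/506=3957/506; d'=(50−1·-2048/253)/(3957/506)=29396/3957
back: M4=29396/3957
back: M3=-2048/253−91/506·29396/3957=-37318/3957
back: M2=137/91−20/91·-37318/3957=14159/3957
back: M1=1/10−3/10·14159/3957=-1284/1319
M: M0=0, M1=-1284/1319, M2=14159/3957, M3=-37318/3957, M4=29396/3957, M5=0
seg 0: a=-2, c=M0/2=0, d=(M1−M0)/(6·2)=-107/1319, b=Δ0−h0·(2M0+M1)/6=-463/2638
seg 1: a=-3, c=M1/2=-642/1319, d=(M2−M1)/(6·3)=18011/71226, b=Δ1−h1·(2M1+M2)/6=-3031/2638
seg 2: a=-4, c=M2/2=14159/7914, d=(M3−M2)/(6·2)=-17159/15828, b=Δ2−h2·(2M2+M3)/6=3638/1319
seg 3: a=0, c=M3/2=-18659/3957, d=(M4−M3)/(6·1)=11119/3957, b=Δ3−h3·(2M3+M4)/6=-12245/3957
seg 4: a=-5, c=M4/2=14698/3957, d=(M5−M4)/(6·3)=-14698/35613, b=Δ4−h4·(2M4+M5)/6=-5402/1319
t_q=29/4 → seg 3, τ=1/4; S=0+-12245/3957·τ+-18659/3957·τ²+11119/3957·τ³=-86479/84416

  seg 0: a=-2 b=-463/2638 c=0 d=-107/1319
  seg 1: a=-3 b=-3031/2638 c=-642/1319 d=18011/71226
  seg 2: a=-4 b=3638/1319 c=14159/7914 d=-17159/15828
  seg 3: a=0 b=-12245/3957 c=-18659/3957 d=11119/3957
  seg 4: a=-5 b=-5402/1319 c=14698/3957 d=-14698/35613
S(29/4) = -86479/84416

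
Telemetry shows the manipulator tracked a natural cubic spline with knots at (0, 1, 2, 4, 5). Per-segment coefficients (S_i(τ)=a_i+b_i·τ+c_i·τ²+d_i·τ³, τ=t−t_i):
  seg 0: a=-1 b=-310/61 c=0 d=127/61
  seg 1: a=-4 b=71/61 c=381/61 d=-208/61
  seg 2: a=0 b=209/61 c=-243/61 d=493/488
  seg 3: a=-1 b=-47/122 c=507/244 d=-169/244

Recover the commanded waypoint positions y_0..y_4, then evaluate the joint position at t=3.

y_0=-1 y_1=-4 y_2=0 y_3=-1 y_4=0
S(3) = 221/488

y_0 = S_0(0) = a_0 = -1
y_1 = S_1(0) = a_1 = -4
y_2 = S_2(0) = a_2 = 0
y_3 = S_3(0) = a_3 = -1
y_4 = S_3(1) = 0
t_q=3 is in segment 2 (τ=1); S_2(τ)=221/488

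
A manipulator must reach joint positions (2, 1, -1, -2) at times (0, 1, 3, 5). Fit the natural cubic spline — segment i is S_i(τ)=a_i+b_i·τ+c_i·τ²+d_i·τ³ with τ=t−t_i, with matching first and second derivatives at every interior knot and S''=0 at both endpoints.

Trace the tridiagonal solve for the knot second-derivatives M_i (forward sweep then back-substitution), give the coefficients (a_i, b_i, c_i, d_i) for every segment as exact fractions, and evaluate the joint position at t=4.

Δ: Δ0=-1, Δ1=-1, Δ2=-1/2
row 1: diag=6, rhs=0; c'=1/3, d'=0
row 2: denom=8−2·1/3=22/3; d'=(3−2·0)/(22/3)=9/22
back: M2=9/22
back: M1=0−1/3·9/22=-3/22
M: M0=0, M1=-3/22, M2=9/22, M3=0
seg 0: a=2, c=M0/2=0, d=(M1−M0)/(6·1)=-1/44, b=Δ0−h0·(2M0+M1)/6=-43/44
seg 1: a=1, c=M1/2=-3/44, d=(M2−M1)/(6·2)=1/22, b=Δ1−h1·(2M1+M2)/6=-23/22
seg 2: a=-1, c=M2/2=9/44, d=(M3−M2)/(6·2)=-3/88, b=Δ2−h2·(2M2+M3)/6=-17/22
t_q=4 → seg 2, τ=1; S=-1+-17/22·τ+9/44·τ²+-3/88·τ³=-141/88

  seg 0: a=2 b=-43/44 c=0 d=-1/44
  seg 1: a=1 b=-23/22 c=-3/44 d=1/22
  seg 2: a=-1 b=-17/22 c=9/44 d=-3/88
S(4) = -141/88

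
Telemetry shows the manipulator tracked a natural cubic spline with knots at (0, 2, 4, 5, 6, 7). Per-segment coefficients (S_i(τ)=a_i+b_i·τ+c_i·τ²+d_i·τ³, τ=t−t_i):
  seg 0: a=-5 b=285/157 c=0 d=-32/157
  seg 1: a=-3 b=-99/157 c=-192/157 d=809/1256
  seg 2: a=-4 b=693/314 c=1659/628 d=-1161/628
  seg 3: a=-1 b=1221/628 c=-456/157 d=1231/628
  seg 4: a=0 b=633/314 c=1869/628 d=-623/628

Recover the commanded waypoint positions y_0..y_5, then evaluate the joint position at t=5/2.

y_0=-5 y_1=-3 y_2=-4 y_3=-1 y_4=0 y_5=4
S(5/2) = -35575/10048

y_0 = S_0(0) = a_0 = -5
y_1 = S_1(0) = a_1 = -3
y_2 = S_2(0) = a_2 = -4
y_3 = S_3(0) = a_3 = -1
y_4 = S_4(0) = a_4 = 0
y_5 = S_4(1) = 4
t_q=5/2 is in segment 1 (τ=1/2); S_1(τ)=-35575/10048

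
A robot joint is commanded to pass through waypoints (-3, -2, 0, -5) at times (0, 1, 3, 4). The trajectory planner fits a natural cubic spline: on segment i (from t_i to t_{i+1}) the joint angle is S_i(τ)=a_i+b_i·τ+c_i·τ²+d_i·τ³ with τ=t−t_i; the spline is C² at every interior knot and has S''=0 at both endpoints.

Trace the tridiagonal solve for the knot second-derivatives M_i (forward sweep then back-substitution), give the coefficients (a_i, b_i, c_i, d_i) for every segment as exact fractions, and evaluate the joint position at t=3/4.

  seg 0: a=-3 b=5/8 c=0 d=3/8
  seg 1: a=-2 b=7/4 c=9/8 d=-3/4
  seg 2: a=0 b=-11/4 c=-27/8 d=9/8
S(3/4) = -1215/512

Δ: Δ0=1, Δ1=1, Δ2=-5
row 1: diag=6, rhs=0; c'=1/3, d'=0
row 2: denom=6−2·1/3=16/3; d'=(-36−2·0)/(16/3)=-27/4
back: M2=-27/4
back: M1=0−1/3·-27/4=9/4
M: M0=0, M1=9/4, M2=-27/4, M3=0
seg 0: a=-3, c=M0/2=0, d=(M1−M0)/(6·1)=3/8, b=Δ0−h0·(2M0+M1)/6=5/8
seg 1: a=-2, c=M1/2=9/8, d=(M2−M1)/(6·2)=-3/4, b=Δ1−h1·(2M1+M2)/6=7/4
seg 2: a=0, c=M2/2=-27/8, d=(M3−M2)/(6·1)=9/8, b=Δ2−h2·(2M2+M3)/6=-11/4
t_q=3/4 → seg 0, τ=3/4; S=-3+5/8·τ+0·τ²+3/8·τ³=-1215/512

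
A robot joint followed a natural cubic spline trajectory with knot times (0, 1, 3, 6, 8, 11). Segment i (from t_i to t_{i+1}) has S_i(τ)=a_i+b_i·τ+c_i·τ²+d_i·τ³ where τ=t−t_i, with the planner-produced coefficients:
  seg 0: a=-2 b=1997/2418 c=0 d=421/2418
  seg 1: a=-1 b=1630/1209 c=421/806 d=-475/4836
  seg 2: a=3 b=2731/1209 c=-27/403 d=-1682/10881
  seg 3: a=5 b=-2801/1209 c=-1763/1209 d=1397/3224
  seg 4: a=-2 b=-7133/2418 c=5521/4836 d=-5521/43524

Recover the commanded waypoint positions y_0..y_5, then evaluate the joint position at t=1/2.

y_0 = S_0(0) = a_0 = -2
y_1 = S_1(0) = a_1 = -1
y_2 = S_2(0) = a_2 = 3
y_3 = S_3(0) = a_3 = 5
y_4 = S_4(0) = a_4 = -2
y_5 = S_4(3) = -4
t_q=1/2 is in segment 0 (τ=1/2); S_0(τ)=-10093/6448

y_0=-2 y_1=-1 y_2=3 y_3=5 y_4=-2 y_5=-4
S(1/2) = -10093/6448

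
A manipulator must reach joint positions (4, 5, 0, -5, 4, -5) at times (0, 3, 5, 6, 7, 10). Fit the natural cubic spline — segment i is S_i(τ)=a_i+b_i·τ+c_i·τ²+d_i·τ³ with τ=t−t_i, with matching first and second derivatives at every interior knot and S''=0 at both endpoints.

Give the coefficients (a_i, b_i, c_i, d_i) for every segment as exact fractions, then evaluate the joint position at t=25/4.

Δ: Δ0=1/3, Δ1=-5/2, Δ2=-5, Δ3=9, Δ4=-3
row 1: diag=10, rhs=-17; c'=1/5, d'=-17/10
row 2: denom=6−2·1/5=28/5; d'=(-15−2·-17/10)/(28/5)=-29/14
row 3: denom=4−1·5/28=107/28; d'=(84−1·-29/14)/(107/28)=2410/107
row 4: denom=8−1·28/107=828/107; d'=(-72−1·2410/107)/(828/107)=-5057/414
back: M4=-5057/414
back: M3=2410/107−28/107·-5057/414=5324/207
back: M2=-29/14−5/28·5324/207=-2759/414
back: M1=-17/10−1/5·-2759/414=-76/207
M: M0=0, M1=-76/207, M2=-2759/414, M3=5324/207, M4=-5057/414, M5=0
seg 0: a=4, c=M0/2=0, d=(M1−M0)/(6·3)=-38/1863, b=Δ0−h0·(2M0+M1)/6=107/207
seg 1: a=5, c=M1/2=-38/207, d=(M2−M1)/(6·2)=-869/1656, b=Δ1−h1·(2M1+M2)/6=-7/207
seg 2: a=0, c=M2/2=-2759/828, d=(M3−M2)/(6·1)=4469/828, b=Δ2−h2·(2M2+M3)/6=-325/46
seg 3: a=-5, c=M3/2=2662/207, d=(M4−M3)/(6·1)=-1745/276, b=Δ3−h3·(2M3+M4)/6=2039/828
seg 4: a=4, c=M4/2=-5057/828, d=(M5−M4)/(6·3)=5057/7452, b=Δ4−h4·(2M4+M5)/6=3815/414
t_q=25/4 → seg 3, τ=1/4; S=-5+2039/828·τ+2662/207·τ²+-1745/276·τ³=-64993/17664

  seg 0: a=4 b=107/207 c=0 d=-38/1863
  seg 1: a=5 b=-7/207 c=-38/207 d=-869/1656
  seg 2: a=0 b=-325/46 c=-2759/828 d=4469/828
  seg 3: a=-5 b=2039/828 c=2662/207 d=-1745/276
  seg 4: a=4 b=3815/414 c=-5057/828 d=5057/7452
S(25/4) = -64993/17664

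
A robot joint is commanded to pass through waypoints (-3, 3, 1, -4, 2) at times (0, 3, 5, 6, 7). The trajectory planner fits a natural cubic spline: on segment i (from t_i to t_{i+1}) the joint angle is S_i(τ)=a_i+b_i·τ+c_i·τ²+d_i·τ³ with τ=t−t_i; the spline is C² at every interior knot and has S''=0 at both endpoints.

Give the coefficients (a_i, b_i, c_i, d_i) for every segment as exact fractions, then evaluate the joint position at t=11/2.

Δ: Δ0=2, Δ1=-1, Δ2=-5, Δ3=6
row 1: diag=10, rhs=-18; c'=1/5, d'=-9/5
row 2: denom=6−2·1/5=28/5; d'=(-24−2·-9/5)/(28/5)=-51/14
row 3: denom=4−1·5/28=107/28; d'=(66−1·-51/14)/(107/28)=1950/107
back: M3=1950/107
back: M2=-51/14−5/28·1950/107=-738/107
back: M1=-9/5−1/5·-738/107=-45/107
M: M0=0, M1=-45/107, M2=-738/107, M3=1950/107, M4=0
seg 0: a=-3, c=M0/2=0, d=(M1−M0)/(6·3)=-5/214, b=Δ0−h0·(2M0+M1)/6=473/214
seg 1: a=3, c=M1/2=-45/214, d=(M2−M1)/(6·2)=-231/428, b=Δ1−h1·(2M1+M2)/6=169/107
seg 2: a=1, c=M2/2=-369/107, d=(M3−M2)/(6·1)=448/107, b=Δ2−h2·(2M2+M3)/6=-614/107
seg 3: a=-4, c=M3/2=975/107, d=(M4−M3)/(6·1)=-325/107, b=Δ3−h3·(2M3+M4)/6=-8/107
t_q=11/2 → seg 2, τ=1/2; S=1+-614/107·τ+-369/107·τ²+448/107·τ³=-945/428

  seg 0: a=-3 b=473/214 c=0 d=-5/214
  seg 1: a=3 b=169/107 c=-45/214 d=-231/428
  seg 2: a=1 b=-614/107 c=-369/107 d=448/107
  seg 3: a=-4 b=-8/107 c=975/107 d=-325/107
S(11/2) = -945/428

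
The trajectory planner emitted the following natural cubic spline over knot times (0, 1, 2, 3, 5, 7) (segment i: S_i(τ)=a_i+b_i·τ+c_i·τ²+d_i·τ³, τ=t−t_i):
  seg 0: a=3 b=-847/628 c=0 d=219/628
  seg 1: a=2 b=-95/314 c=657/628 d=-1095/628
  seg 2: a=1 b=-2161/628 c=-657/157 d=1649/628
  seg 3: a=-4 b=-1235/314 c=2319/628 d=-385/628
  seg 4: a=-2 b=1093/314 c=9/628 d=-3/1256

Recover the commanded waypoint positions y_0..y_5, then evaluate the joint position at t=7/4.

y_0=3 y_1=2 y_2=1 y_3=-4 y_4=-2 y_5=5
S(7/4) = 65351/40192

y_0 = S_0(0) = a_0 = 3
y_1 = S_1(0) = a_1 = 2
y_2 = S_2(0) = a_2 = 1
y_3 = S_3(0) = a_3 = -4
y_4 = S_4(0) = a_4 = -2
y_5 = S_4(2) = 5
t_q=7/4 is in segment 1 (τ=3/4); S_1(τ)=65351/40192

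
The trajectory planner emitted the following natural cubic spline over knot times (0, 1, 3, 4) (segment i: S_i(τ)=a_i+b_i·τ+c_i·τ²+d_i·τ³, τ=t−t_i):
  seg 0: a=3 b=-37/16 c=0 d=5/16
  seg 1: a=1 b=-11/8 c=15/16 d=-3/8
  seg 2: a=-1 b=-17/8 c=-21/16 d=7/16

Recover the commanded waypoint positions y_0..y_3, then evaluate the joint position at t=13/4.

y_0=3 y_1=1 y_2=-1 y_3=-4
S(13/4) = -1645/1024

y_0 = S_0(0) = a_0 = 3
y_1 = S_1(0) = a_1 = 1
y_2 = S_2(0) = a_2 = -1
y_3 = S_2(1) = -4
t_q=13/4 is in segment 2 (τ=1/4); S_2(τ)=-1645/1024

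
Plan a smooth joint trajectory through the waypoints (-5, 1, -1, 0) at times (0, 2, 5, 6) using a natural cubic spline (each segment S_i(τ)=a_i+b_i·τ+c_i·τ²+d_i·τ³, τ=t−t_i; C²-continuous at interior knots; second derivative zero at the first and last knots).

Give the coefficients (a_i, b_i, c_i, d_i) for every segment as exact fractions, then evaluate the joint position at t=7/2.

Δ: Δ0=3, Δ1=-2/3, Δ2=1
row 1: diag=10, rhs=-22; c'=3/10, d'=-11/5
row 2: denom=8−3·3/10=71/10; d'=(10−3·-11/5)/(71/10)=166/71
back: M2=166/71
back: M1=-11/5−3/10·166/71=-206/71
M: M0=0, M1=-206/71, M2=166/71, M3=0
seg 0: a=-5, c=M0/2=0, d=(M1−M0)/(6·2)=-103/426, b=Δ0−h0·(2M0+M1)/6=845/213
seg 1: a=1, c=M1/2=-103/71, d=(M2−M1)/(6·3)=62/213, b=Δ1−h1·(2M1+M2)/6=227/213
seg 2: a=-1, c=M2/2=83/71, d=(M3−M2)/(6·1)=-83/213, b=Δ2−h2·(2M2+M3)/6=47/213
t_q=7/2 → seg 1, τ=3/2; S=1+227/213·τ+-103/71·τ²+62/213·τ³=45/142

  seg 0: a=-5 b=845/213 c=0 d=-103/426
  seg 1: a=1 b=227/213 c=-103/71 d=62/213
  seg 2: a=-1 b=47/213 c=83/71 d=-83/213
S(7/2) = 45/142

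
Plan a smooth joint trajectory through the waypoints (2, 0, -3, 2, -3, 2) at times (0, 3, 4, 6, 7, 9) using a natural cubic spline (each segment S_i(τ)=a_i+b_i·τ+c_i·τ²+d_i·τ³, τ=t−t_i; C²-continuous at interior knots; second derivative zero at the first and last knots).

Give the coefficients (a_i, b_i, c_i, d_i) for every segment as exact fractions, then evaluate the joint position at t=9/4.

  seg 0: a=2 b=7355/8718 c=0 d=-1463/8718
  seg 1: a=0 b=-16073/4359 c=-4389/2906 d=19159/8718
  seg 2: a=-3 b=-1003/8718 c=7385/1453 d=-32911/17436
  seg 3: a=2 b=-21229/8718 c=-18141/2906 d=16031/4359
  seg 4: a=-3 b=-33889/8718 c=13921/2906 d=-13921/17436
S(9/4) = 369499/185984

Δ: Δ0=-2/3, Δ1=-3, Δ2=5/2, Δ3=-5, Δ4=5/2
row 1: diag=8, rhs=-14; c'=1/8, d'=-7/4
row 2: denom=6−1·1/8=47/8; d'=(33−1·-7/4)/(47/8)=278/47
row 3: denom=6−2·16/47=250/47; d'=(-45−2·278/47)/(250/47)=-2671/250
row 4: denom=6−1·47/250=1453/250; d'=(45−1·-2671/250)/(1453/250)=13921/1453
back: M4=13921/1453
back: M3=-2671/250−47/250·13921/1453=-18141/1453
back: M2=278/47−16/47·-18141/1453=14770/1453
back: M1=-7/4−1/8·14770/1453=-4389/1453
M: M0=0, M1=-4389/1453, M2=14770/1453, M3=-18141/1453, M4=13921/1453, M5=0
seg 0: a=2, c=M0/2=0, d=(M1−M0)/(6·3)=-1463/8718, b=Δ0−h0·(2M0+M1)/6=7355/8718
seg 1: a=0, c=M1/2=-4389/2906, d=(M2−M1)/(6·1)=19159/8718, b=Δ1−h1·(2M1+M2)/6=-16073/4359
seg 2: a=-3, c=M2/2=7385/1453, d=(M3−M2)/(6·2)=-32911/17436, b=Δ2−h2·(2M2+M3)/6=-1003/8718
seg 3: a=2, c=M3/2=-18141/2906, d=(M4−M3)/(6·1)=16031/4359, b=Δ3−h3·(2M3+M4)/6=-21229/8718
seg 4: a=-3, c=M4/2=13921/2906, d=(M5−M4)/(6·2)=-13921/17436, b=Δ4−h4·(2M4+M5)/6=-33889/8718
t_q=9/4 → seg 0, τ=9/4; S=2+7355/8718·τ+0·τ²+-1463/8718·τ³=369499/185984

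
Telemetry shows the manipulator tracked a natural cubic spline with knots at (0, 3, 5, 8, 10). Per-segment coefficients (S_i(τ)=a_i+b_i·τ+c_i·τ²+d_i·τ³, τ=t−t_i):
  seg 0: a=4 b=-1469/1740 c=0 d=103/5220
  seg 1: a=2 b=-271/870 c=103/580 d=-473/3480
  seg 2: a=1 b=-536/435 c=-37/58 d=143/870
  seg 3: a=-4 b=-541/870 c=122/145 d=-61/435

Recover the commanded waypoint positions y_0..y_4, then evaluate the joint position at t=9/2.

y_0 = S_0(0) = a_0 = 4
y_1 = S_1(0) = a_1 = 2
y_2 = S_2(0) = a_2 = 1
y_3 = S_3(0) = a_3 = -4
y_4 = S_3(2) = -3
t_q=9/2 is in segment 1 (τ=3/2); S_1(τ)=2735/1856

y_0=4 y_1=2 y_2=1 y_3=-4 y_4=-3
S(9/2) = 2735/1856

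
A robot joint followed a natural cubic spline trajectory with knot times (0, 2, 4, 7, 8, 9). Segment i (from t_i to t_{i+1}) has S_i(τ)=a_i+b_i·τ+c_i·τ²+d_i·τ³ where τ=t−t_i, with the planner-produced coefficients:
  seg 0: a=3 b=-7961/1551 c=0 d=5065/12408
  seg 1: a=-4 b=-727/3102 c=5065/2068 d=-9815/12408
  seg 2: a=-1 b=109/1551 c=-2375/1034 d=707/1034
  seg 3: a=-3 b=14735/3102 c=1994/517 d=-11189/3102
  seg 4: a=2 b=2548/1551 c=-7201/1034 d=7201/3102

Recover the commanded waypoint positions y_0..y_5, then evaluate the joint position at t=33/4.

y_0=3 y_1=-4 y_2=-1 y_3=-3 y_4=2 y_5=-1
S(33/4) = 133127/66176

y_0 = S_0(0) = a_0 = 3
y_1 = S_1(0) = a_1 = -4
y_2 = S_2(0) = a_2 = -1
y_3 = S_3(0) = a_3 = -3
y_4 = S_4(0) = a_4 = 2
y_5 = S_4(1) = -1
t_q=33/4 is in segment 4 (τ=1/4); S_4(τ)=133127/66176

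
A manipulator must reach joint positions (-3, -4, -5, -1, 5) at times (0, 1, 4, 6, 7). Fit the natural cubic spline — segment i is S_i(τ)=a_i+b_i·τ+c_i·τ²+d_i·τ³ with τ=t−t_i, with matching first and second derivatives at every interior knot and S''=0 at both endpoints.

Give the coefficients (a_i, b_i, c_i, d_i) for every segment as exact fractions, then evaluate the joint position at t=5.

Δ: Δ0=-1, Δ1=-1/3, Δ2=2, Δ3=6
row 1: diag=8, rhs=4; c'=3/8, d'=1/2
row 2: denom=10−3·3/8=71/8; d'=(14−3·1/2)/(71/8)=100/71
row 3: denom=6−2·16/71=394/71; d'=(24−2·100/71)/(394/71)=752/197
back: M3=752/197
back: M2=100/71−16/71·752/197=108/197
back: M1=1/2−3/8·108/197=58/197
M: M0=0, M1=58/197, M2=108/197, M3=752/197, M4=0
seg 0: a=-3, c=M0/2=0, d=(M1−M0)/(6·1)=29/591, b=Δ0−h0·(2M0+M1)/6=-620/591
seg 1: a=-4, c=M1/2=29/197, d=(M2−M1)/(6·3)=25/1773, b=Δ1−h1·(2M1+M2)/6=-533/591
seg 2: a=-5, c=M2/2=54/197, d=(M3−M2)/(6·2)=161/591, b=Δ2−h2·(2M2+M3)/6=214/591
seg 3: a=-1, c=M3/2=376/197, d=(M4−M3)/(6·1)=-376/591, b=Δ3−h3·(2M3+M4)/6=2794/591
t_q=5 → seg 2, τ=1; S=-5+214/591·τ+54/197·τ²+161/591·τ³=-806/197

  seg 0: a=-3 b=-620/591 c=0 d=29/591
  seg 1: a=-4 b=-533/591 c=29/197 d=25/1773
  seg 2: a=-5 b=214/591 c=54/197 d=161/591
  seg 3: a=-1 b=2794/591 c=376/197 d=-376/591
S(5) = -806/197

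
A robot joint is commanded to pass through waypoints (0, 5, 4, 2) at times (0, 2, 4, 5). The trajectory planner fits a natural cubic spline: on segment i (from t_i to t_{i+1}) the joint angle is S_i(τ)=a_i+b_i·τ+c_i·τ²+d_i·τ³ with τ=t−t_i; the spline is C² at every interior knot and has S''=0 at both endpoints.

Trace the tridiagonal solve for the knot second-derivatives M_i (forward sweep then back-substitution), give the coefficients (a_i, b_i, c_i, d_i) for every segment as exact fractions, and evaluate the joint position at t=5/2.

  seg 0: a=0 b=35/11 c=0 d=-15/88
  seg 1: a=5 b=25/22 c=-45/44 d=9/88
  seg 2: a=4 b=-19/11 c=-9/22 d=3/22
S(5/2) = 3749/704

Δ: Δ0=5/2, Δ1=-1/2, Δ2=-2
row 1: diag=8, rhs=-18; c'=1/4, d'=-9/4
row 2: denom=6−2·1/4=11/2; d'=(-9−2·-9/4)/(11/2)=-9/11
back: M2=-9/11
back: M1=-9/4−1/4·-9/11=-45/22
M: M0=0, M1=-45/22, M2=-9/11, M3=0
seg 0: a=0, c=M0/2=0, d=(M1−M0)/(6·2)=-15/88, b=Δ0−h0·(2M0+M1)/6=35/11
seg 1: a=5, c=M1/2=-45/44, d=(M2−M1)/(6·2)=9/88, b=Δ1−h1·(2M1+M2)/6=25/22
seg 2: a=4, c=M2/2=-9/22, d=(M3−M2)/(6·1)=3/22, b=Δ2−h2·(2M2+M3)/6=-19/11
t_q=5/2 → seg 1, τ=1/2; S=5+25/22·τ+-45/44·τ²+9/88·τ³=3749/704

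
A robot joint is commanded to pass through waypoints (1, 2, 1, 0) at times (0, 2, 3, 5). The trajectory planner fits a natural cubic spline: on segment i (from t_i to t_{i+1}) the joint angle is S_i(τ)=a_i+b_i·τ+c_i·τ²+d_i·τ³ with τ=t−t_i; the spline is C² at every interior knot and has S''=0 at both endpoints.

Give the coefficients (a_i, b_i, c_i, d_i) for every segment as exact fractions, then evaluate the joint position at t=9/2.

Δ: Δ0=1/2, Δ1=-1, Δ2=-1/2
row 1: diag=6, rhs=-9; c'=1/6, d'=-3/2
row 2: denom=6−1·1/6=35/6; d'=(3−1·-3/2)/(35/6)=27/35
back: M2=27/35
back: M1=-3/2−1/6·27/35=-57/35
M: M0=0, M1=-57/35, M2=27/35, M3=0
seg 0: a=1, c=M0/2=0, d=(M1−M0)/(6·2)=-19/140, b=Δ0−h0·(2M0+M1)/6=73/70
seg 1: a=2, c=M1/2=-57/70, d=(M2−M1)/(6·1)=2/5, b=Δ1−h1·(2M1+M2)/6=-41/70
seg 2: a=1, c=M2/2=27/70, d=(M3−M2)/(6·2)=-9/140, b=Δ2−h2·(2M2+M3)/6=-71/70
t_q=9/2 → seg 2, τ=3/2; S=1+-71/70·τ+27/70·τ²+-9/140·τ³=29/224

  seg 0: a=1 b=73/70 c=0 d=-19/140
  seg 1: a=2 b=-41/70 c=-57/70 d=2/5
  seg 2: a=1 b=-71/70 c=27/70 d=-9/140
S(9/2) = 29/224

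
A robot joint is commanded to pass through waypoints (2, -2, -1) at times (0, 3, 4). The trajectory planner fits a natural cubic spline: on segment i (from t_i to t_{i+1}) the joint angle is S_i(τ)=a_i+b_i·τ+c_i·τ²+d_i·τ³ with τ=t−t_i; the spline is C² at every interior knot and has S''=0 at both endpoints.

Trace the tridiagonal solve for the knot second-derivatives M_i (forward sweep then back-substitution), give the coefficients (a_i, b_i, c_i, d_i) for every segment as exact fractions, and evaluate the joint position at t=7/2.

  seg 0: a=2 b=-53/24 c=0 d=7/72
  seg 1: a=-2 b=5/12 c=7/8 d=-7/24
S(7/2) = -103/64

Δ: Δ0=-4/3, Δ1=1
row 1: diag=8, rhs=14; c'=1/8, d'=7/4
back: M1=7/4
M: M0=0, M1=7/4, M2=0
seg 0: a=2, c=M0/2=0, d=(M1−M0)/(6·3)=7/72, b=Δ0−h0·(2M0+M1)/6=-53/24
seg 1: a=-2, c=M1/2=7/8, d=(M2−M1)/(6·1)=-7/24, b=Δ1−h1·(2M1+M2)/6=5/12
t_q=7/2 → seg 1, τ=1/2; S=-2+5/12·τ+7/8·τ²+-7/24·τ³=-103/64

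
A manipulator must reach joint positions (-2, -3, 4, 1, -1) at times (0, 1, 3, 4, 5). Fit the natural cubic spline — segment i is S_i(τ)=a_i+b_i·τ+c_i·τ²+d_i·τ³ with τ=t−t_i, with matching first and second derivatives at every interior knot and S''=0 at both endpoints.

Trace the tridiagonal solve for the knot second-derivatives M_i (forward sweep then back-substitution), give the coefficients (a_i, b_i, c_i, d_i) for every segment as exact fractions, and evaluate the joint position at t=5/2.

Δ: Δ0=-1, Δ1=7/2, Δ2=-3, Δ3=-2
row 1: diag=6, rhs=27; c'=1/3, d'=9/2
row 2: denom=6−2·1/3=16/3; d'=(-39−2·9/2)/(16/3)=-9
row 3: denom=4−1·3/16=61/16; d'=(6−1·-9)/(61/16)=240/61
back: M3=240/61
back: M2=-9−3/16·240/61=-594/61
back: M1=9/2−1/3·-594/61=945/122
M: M0=0, M1=945/122, M2=-594/61, M3=240/61, M4=0
seg 0: a=-2, c=M0/2=0, d=(M1−M0)/(6·1)=315/244, b=Δ0−h0·(2M0+M1)/6=-559/244
seg 1: a=-3, c=M1/2=945/244, d=(M2−M1)/(6·2)=-711/488, b=Δ1−h1·(2M1+M2)/6=193/122
seg 2: a=4, c=M2/2=-297/61, d=(M3−M2)/(6·1)=139/61, b=Δ2−h2·(2M2+M3)/6=-25/61
seg 3: a=1, c=M3/2=120/61, d=(M4−M3)/(6·1)=-40/61, b=Δ3−h3·(2M3+M4)/6=-202/61
t_q=5/2 → seg 1, τ=3/2; S=-3+193/122·τ+945/244·τ²+-711/488·τ³=12375/3904

  seg 0: a=-2 b=-559/244 c=0 d=315/244
  seg 1: a=-3 b=193/122 c=945/244 d=-711/488
  seg 2: a=4 b=-25/61 c=-297/61 d=139/61
  seg 3: a=1 b=-202/61 c=120/61 d=-40/61
S(5/2) = 12375/3904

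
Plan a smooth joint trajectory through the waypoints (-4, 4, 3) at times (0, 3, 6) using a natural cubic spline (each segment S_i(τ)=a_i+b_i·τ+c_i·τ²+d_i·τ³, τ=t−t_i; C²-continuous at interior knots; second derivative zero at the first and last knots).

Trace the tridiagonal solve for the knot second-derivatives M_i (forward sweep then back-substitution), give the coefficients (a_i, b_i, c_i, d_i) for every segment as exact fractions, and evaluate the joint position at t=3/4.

Δ: Δ0=8/3, Δ1=-1/3
row 1: diag=12, rhs=-18; c'=1/4, d'=-3/2
back: M1=-3/2
M: M0=0, M1=-3/2, M2=0
seg 0: a=-4, c=M0/2=0, d=(M1−M0)/(6·3)=-1/12, b=Δ0−h0·(2M0+M1)/6=41/12
seg 1: a=4, c=M1/2=-3/4, d=(M2−M1)/(6·3)=1/12, b=Δ1−h1·(2M1+M2)/6=7/6
t_q=3/4 → seg 0, τ=3/4; S=-4+41/12·τ+0·τ²+-1/12·τ³=-377/256

  seg 0: a=-4 b=41/12 c=0 d=-1/12
  seg 1: a=4 b=7/6 c=-3/4 d=1/12
S(3/4) = -377/256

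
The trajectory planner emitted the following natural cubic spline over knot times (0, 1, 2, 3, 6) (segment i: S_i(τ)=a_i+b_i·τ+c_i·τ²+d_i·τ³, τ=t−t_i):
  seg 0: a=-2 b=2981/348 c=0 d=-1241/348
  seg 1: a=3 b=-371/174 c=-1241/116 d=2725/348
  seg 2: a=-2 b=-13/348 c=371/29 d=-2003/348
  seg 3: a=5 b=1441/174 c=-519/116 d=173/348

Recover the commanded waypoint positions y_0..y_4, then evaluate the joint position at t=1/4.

y_0=-2 y_1=3 y_2=-2 y_3=5 y_4=3
S(1/4) = 637/7424

y_0 = S_0(0) = a_0 = -2
y_1 = S_1(0) = a_1 = 3
y_2 = S_2(0) = a_2 = -2
y_3 = S_3(0) = a_3 = 5
y_4 = S_3(3) = 3
t_q=1/4 is in segment 0 (τ=1/4); S_0(τ)=637/7424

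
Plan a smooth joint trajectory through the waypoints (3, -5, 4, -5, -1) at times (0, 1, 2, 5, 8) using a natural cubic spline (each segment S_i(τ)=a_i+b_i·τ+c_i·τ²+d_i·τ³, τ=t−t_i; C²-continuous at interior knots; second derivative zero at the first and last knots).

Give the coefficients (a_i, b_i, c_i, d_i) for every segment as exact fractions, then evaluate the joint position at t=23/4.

  seg 0: a=3 b=-1081/84 c=0 d=409/84
  seg 1: a=-5 b=73/42 c=409/28 d=-617/84
  seg 2: a=4 b=107/12 c=-52/7 d=871/756
  seg 3: a=-5 b=-191/42 c=247/84 d=-247/756
S(23/4) = -1765/256

Δ: Δ0=-8, Δ1=9, Δ2=-3, Δ3=4/3
row 1: diag=4, rhs=102; c'=1/4, d'=51/2
row 2: denom=8−1·1/4=31/4; d'=(-72−1·51/2)/(31/4)=-390/31
row 3: denom=12−3·12/31=336/31; d'=(26−3·-390/31)/(336/31)=247/42
back: M3=247/42
back: M2=-390/31−12/31·247/42=-104/7
back: M1=51/2−1/4·-104/7=409/14
M: M0=0, M1=409/14, M2=-104/7, M3=247/42, M4=0
seg 0: a=3, c=M0/2=0, d=(M1−M0)/(6·1)=409/84, b=Δ0−h0·(2M0+M1)/6=-1081/84
seg 1: a=-5, c=M1/2=409/28, d=(M2−M1)/(6·1)=-617/84, b=Δ1−h1·(2M1+M2)/6=73/42
seg 2: a=4, c=M2/2=-52/7, d=(M3−M2)/(6·3)=871/756, b=Δ2−h2·(2M2+M3)/6=107/12
seg 3: a=-5, c=M3/2=247/84, d=(M4−M3)/(6·3)=-247/756, b=Δ3−h3·(2M3+M4)/6=-191/42
t_q=23/4 → seg 3, τ=3/4; S=-5+-191/42·τ+247/84·τ²+-247/756·τ³=-1765/256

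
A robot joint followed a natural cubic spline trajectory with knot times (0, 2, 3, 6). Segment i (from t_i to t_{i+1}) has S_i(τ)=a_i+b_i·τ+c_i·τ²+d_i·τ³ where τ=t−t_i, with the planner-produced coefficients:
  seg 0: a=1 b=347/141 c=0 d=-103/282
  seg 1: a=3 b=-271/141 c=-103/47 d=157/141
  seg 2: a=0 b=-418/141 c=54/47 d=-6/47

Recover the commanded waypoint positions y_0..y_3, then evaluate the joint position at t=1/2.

y_0=1 y_1=3 y_2=0 y_3=-2
S(1/2) = 1643/752

y_0 = S_0(0) = a_0 = 1
y_1 = S_1(0) = a_1 = 3
y_2 = S_2(0) = a_2 = 0
y_3 = S_2(3) = -2
t_q=1/2 is in segment 0 (τ=1/2); S_0(τ)=1643/752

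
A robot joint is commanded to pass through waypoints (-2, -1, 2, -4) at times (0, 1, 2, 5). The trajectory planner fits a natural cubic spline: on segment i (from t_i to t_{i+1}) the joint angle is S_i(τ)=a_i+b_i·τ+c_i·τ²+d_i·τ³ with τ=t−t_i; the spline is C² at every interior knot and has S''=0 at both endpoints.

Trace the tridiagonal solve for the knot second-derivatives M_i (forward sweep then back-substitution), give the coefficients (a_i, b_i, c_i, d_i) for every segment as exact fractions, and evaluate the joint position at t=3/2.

  seg 0: a=-2 b=10/31 c=0 d=21/31
  seg 1: a=-1 b=73/31 c=63/31 d=-43/31
  seg 2: a=2 b=70/31 c=-66/31 d=22/93
S(3/2) = 127/248

Δ: Δ0=1, Δ1=3, Δ2=-2
row 1: diag=4, rhs=12; c'=1/4, d'=3
row 2: denom=8−1·1/4=31/4; d'=(-30−1·3)/(31/4)=-132/31
back: M2=-132/31
back: M1=3−1/4·-132/31=126/31
M: M0=0, M1=126/31, M2=-132/31, M3=0
seg 0: a=-2, c=M0/2=0, d=(M1−M0)/(6·1)=21/31, b=Δ0−h0·(2M0+M1)/6=10/31
seg 1: a=-1, c=M1/2=63/31, d=(M2−M1)/(6·1)=-43/31, b=Δ1−h1·(2M1+M2)/6=73/31
seg 2: a=2, c=M2/2=-66/31, d=(M3−M2)/(6·3)=22/93, b=Δ2−h2·(2M2+M3)/6=70/31
t_q=3/2 → seg 1, τ=1/2; S=-1+73/31·τ+63/31·τ²+-43/31·τ³=127/248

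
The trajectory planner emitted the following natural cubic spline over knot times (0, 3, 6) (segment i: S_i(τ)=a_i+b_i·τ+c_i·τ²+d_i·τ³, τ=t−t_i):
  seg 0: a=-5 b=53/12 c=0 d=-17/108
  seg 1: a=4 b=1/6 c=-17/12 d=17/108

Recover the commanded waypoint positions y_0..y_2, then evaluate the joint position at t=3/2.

y_0=-5 y_1=4 y_2=-4
S(3/2) = 35/32

y_0 = S_0(0) = a_0 = -5
y_1 = S_1(0) = a_1 = 4
y_2 = S_1(3) = -4
t_q=3/2 is in segment 0 (τ=3/2); S_0(τ)=35/32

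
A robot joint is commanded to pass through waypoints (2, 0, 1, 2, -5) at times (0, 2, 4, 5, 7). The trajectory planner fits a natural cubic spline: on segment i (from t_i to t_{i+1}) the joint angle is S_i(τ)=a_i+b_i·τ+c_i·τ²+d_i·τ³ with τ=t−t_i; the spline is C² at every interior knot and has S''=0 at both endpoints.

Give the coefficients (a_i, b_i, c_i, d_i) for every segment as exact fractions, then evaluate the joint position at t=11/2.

  seg 0: a=2 b=-331/256 c=0 d=75/1024
  seg 1: a=0 b=-53/128 c=225/512 d=9/1024
  seg 2: a=1 b=371/256 c=63/128 d=-241/256
  seg 3: a=2 b=-25/64 c=-597/256 d=199/512
S(11/2) = 5203/4096

Δ: Δ0=-1, Δ1=1/2, Δ2=1, Δ3=-7/2
row 1: diag=8, rhs=9; c'=1/4, d'=9/8
row 2: denom=6−2·1/4=11/2; d'=(3−2·9/8)/(11/2)=3/22
row 3: denom=6−1·2/11=64/11; d'=(-27−1·3/22)/(64/11)=-597/128
back: M3=-597/128
back: M2=3/22−2/11·-597/128=63/64
back: M1=9/8−1/4·63/64=225/256
M: M0=0, M1=225/256, M2=63/64, M3=-597/128, M4=0
seg 0: a=2, c=M0/2=0, d=(M1−M0)/(6·2)=75/1024, b=Δ0−h0·(2M0+M1)/6=-331/256
seg 1: a=0, c=M1/2=225/512, d=(M2−M1)/(6·2)=9/1024, b=Δ1−h1·(2M1+M2)/6=-53/128
seg 2: a=1, c=M2/2=63/128, d=(M3−M2)/(6·1)=-241/256, b=Δ2−h2·(2M2+M3)/6=371/256
seg 3: a=2, c=M3/2=-597/256, d=(M4−M3)/(6·2)=199/512, b=Δ3−h3·(2M3+M4)/6=-25/64
t_q=11/2 → seg 3, τ=1/2; S=2+-25/64·τ+-597/256·τ²+199/512·τ³=5203/4096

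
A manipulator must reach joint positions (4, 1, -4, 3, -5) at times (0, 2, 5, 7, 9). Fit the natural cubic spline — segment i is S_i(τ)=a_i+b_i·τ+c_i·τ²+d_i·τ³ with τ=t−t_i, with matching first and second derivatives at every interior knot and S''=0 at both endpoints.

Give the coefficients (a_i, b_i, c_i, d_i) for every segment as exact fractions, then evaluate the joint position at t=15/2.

Δ: Δ0=-3/2, Δ1=-5/3, Δ2=7/2, Δ3=-4
row 1: diag=10, rhs=-1; c'=3/10, d'=-1/10
row 2: denom=10−3·3/10=91/10; d'=(31−3·-1/10)/(91/10)=313/91
row 3: denom=8−2·20/91=688/91; d'=(-45−2·313/91)/(688/91)=-4721/688
back: M3=-4721/688
back: M2=313/91−20/91·-4721/688=851/172
back: M1=-1/10−3/10·851/172=-545/344
M: M0=0, M1=-545/344, M2=851/172, M3=-4721/688, M4=0
seg 0: a=4, c=M0/2=0, d=(M1−M0)/(6·2)=-545/4128, b=Δ0−h0·(2M0+M1)/6=-1003/1032
seg 1: a=1, c=M1/2=-545/688, d=(M2−M1)/(6·3)=749/2064, b=Δ1−h1·(2M1+M2)/6=-1319/516
seg 2: a=-4, c=M2/2=851/344, d=(M3−M2)/(6·2)=-8125/8256, b=Δ2−h2·(2M2+M3)/6=5137/2064
seg 3: a=3, c=M3/2=-4721/1376, d=(M4−M3)/(6·2)=4721/8256, b=Δ3−h3·(2M3+M4)/6=593/1032
t_q=15/2 → seg 3, τ=1/2; S=3+593/1032·τ+-4721/1376·τ²+4721/8256·τ³=55063/22016

  seg 0: a=4 b=-1003/1032 c=0 d=-545/4128
  seg 1: a=1 b=-1319/516 c=-545/688 d=749/2064
  seg 2: a=-4 b=5137/2064 c=851/344 d=-8125/8256
  seg 3: a=3 b=593/1032 c=-4721/1376 d=4721/8256
S(15/2) = 55063/22016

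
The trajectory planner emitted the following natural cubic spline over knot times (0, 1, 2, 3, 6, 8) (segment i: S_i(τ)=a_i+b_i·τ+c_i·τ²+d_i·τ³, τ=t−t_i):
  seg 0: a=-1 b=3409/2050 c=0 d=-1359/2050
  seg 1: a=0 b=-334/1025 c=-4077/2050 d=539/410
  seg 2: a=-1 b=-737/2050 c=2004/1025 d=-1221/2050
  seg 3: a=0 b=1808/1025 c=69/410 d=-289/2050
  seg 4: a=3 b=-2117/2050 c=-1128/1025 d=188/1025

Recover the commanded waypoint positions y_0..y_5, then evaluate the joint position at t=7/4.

y_0=-1 y_1=0 y_2=-1 y_3=0 y_4=3 y_5=-2
S(7/4) = -106071/131200

y_0 = S_0(0) = a_0 = -1
y_1 = S_1(0) = a_1 = 0
y_2 = S_2(0) = a_2 = -1
y_3 = S_3(0) = a_3 = 0
y_4 = S_4(0) = a_4 = 3
y_5 = S_4(2) = -2
t_q=7/4 is in segment 1 (τ=3/4); S_1(τ)=-106071/131200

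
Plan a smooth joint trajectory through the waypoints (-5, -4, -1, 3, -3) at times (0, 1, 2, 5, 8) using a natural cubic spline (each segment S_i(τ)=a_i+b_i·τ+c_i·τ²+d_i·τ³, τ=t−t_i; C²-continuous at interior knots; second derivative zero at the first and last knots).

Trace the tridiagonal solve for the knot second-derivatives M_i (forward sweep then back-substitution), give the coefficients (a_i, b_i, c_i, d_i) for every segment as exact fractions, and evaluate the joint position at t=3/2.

Δ: Δ0=1, Δ1=3, Δ2=4/3, Δ3=-2
row 1: diag=4, rhs=12; c'=1/4, d'=3
row 2: denom=8−1·1/4=31/4; d'=(-10−1·3)/(31/4)=-52/31
row 3: denom=12−3·12/31=336/31; d'=(-20−3·-52/31)/(336/31)=-29/21
back: M3=-29/21
back: M2=-52/31−12/31·-29/21=-8/7
back: M1=3−1/4·-8/7=23/7
M: M0=0, M1=23/7, M2=-8/7, M3=-29/21, M4=0
seg 0: a=-5, c=M0/2=0, d=(M1−M0)/(6·1)=23/42, b=Δ0−h0·(2M0+M1)/6=19/42
seg 1: a=-4, c=M1/2=23/14, d=(M2−M1)/(6·1)=-31/42, b=Δ1−h1·(2M1+M2)/6=44/21
seg 2: a=-1, c=M2/2=-4/7, d=(M3−M2)/(6·3)=-5/378, b=Δ2−h2·(2M2+M3)/6=19/6
seg 3: a=3, c=M3/2=-29/42, d=(M4−M3)/(6·3)=29/378, b=Δ3−h3·(2M3+M4)/6=-13/21
t_q=3/2 → seg 1, τ=1/2; S=-4+44/21·τ+23/14·τ²+-31/42·τ³=-295/112

  seg 0: a=-5 b=19/42 c=0 d=23/42
  seg 1: a=-4 b=44/21 c=23/14 d=-31/42
  seg 2: a=-1 b=19/6 c=-4/7 d=-5/378
  seg 3: a=3 b=-13/21 c=-29/42 d=29/378
S(3/2) = -295/112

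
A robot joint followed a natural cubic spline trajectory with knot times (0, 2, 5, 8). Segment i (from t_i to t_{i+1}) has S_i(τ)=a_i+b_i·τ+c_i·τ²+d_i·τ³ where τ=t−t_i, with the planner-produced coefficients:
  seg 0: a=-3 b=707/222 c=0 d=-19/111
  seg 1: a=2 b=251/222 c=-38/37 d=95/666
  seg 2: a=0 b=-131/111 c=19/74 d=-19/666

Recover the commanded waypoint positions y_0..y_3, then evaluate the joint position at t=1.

y_0=-3 y_1=2 y_2=0 y_3=-2
S(1) = 1/74

y_0 = S_0(0) = a_0 = -3
y_1 = S_1(0) = a_1 = 2
y_2 = S_2(0) = a_2 = 0
y_3 = S_2(3) = -2
t_q=1 is in segment 0 (τ=1); S_0(τ)=1/74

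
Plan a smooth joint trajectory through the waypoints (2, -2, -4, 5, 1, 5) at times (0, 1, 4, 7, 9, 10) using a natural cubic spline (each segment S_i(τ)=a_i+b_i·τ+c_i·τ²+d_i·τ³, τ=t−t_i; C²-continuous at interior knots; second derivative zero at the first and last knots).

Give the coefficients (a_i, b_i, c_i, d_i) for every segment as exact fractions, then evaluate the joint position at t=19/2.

  seg 0: a=2 b=-9413/2220 c=0 d=533/2220
  seg 1: a=-2 b=-3907/1110 c=533/740 d=1537/19980
  seg 2: a=-4 b=6391/2220 c=784/555 d=-247/540
  seg 3: a=5 b=-221/222 c=-2001/740 d=611/555
  seg 4: a=1 b=1553/1110 c=2887/740 d=-2887/2220
S(19/2) = 14873/5920

Δ: Δ0=-4, Δ1=-2/3, Δ2=3, Δ3=-2, Δ4=4
row 1: diag=8, rhs=20; c'=3/8, d'=5/2
row 2: denom=12−3·3/8=87/8; d'=(22−3·5/2)/(87/8)=4/3
row 3: denom=10−3·8/29=266/29; d'=(-30−3·4/3)/(266/29)=-493/133
row 4: denom=6−2·29/133=740/133; d'=(36−2·-493/133)/(740/133)=2887/370
back: M4=2887/370
back: M3=-493/133−29/133·2887/370=-2001/370
back: M2=4/3−8/29·-2001/370=1568/555
back: M1=5/2−3/8·1568/555=533/370
M: M0=0, M1=533/370, M2=1568/555, M3=-2001/370, M4=2887/370, M5=0
seg 0: a=2, c=M0/2=0, d=(M1−M0)/(6·1)=533/2220, b=Δ0−h0·(2M0+M1)/6=-9413/2220
seg 1: a=-2, c=M1/2=533/740, d=(M2−M1)/(6·3)=1537/19980, b=Δ1−h1·(2M1+M2)/6=-3907/1110
seg 2: a=-4, c=M2/2=784/555, d=(M3−M2)/(6·3)=-247/540, b=Δ2−h2·(2M2+M3)/6=6391/2220
seg 3: a=5, c=M3/2=-2001/740, d=(M4−M3)/(6·2)=611/555, b=Δ3−h3·(2M3+M4)/6=-221/222
seg 4: a=1, c=M4/2=2887/740, d=(M5−M4)/(6·1)=-2887/2220, b=Δ4−h4·(2M4+M5)/6=1553/1110
t_q=19/2 → seg 4, τ=1/2; S=1+1553/1110·τ+2887/740·τ²+-2887/2220·τ³=14873/5920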